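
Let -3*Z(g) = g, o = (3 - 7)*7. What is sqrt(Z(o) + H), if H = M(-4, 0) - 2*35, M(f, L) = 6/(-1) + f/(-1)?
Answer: 2*I*sqrt(141)/3 ≈ 7.9162*I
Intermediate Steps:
M(f, L) = -6 - f (M(f, L) = 6*(-1) + f*(-1) = -6 - f)
o = -28 (o = -4*7 = -28)
Z(g) = -g/3
H = -72 (H = (-6 - 1*(-4)) - 2*35 = (-6 + 4) - 70 = -2 - 70 = -72)
sqrt(Z(o) + H) = sqrt(-1/3*(-28) - 72) = sqrt(28/3 - 72) = sqrt(-188/3) = 2*I*sqrt(141)/3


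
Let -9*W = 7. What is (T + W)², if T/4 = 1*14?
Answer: 247009/81 ≈ 3049.5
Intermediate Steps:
T = 56 (T = 4*(1*14) = 4*14 = 56)
W = -7/9 (W = -⅑*7 = -7/9 ≈ -0.77778)
(T + W)² = (56 - 7/9)² = (497/9)² = 247009/81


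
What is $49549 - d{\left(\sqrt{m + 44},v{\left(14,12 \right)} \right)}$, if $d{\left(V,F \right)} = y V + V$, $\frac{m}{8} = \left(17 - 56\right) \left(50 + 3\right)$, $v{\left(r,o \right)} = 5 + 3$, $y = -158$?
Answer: $49549 + 314 i \sqrt{4123} \approx 49549.0 + 20162.0 i$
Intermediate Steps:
$v{\left(r,o \right)} = 8$
$m = -16536$ ($m = 8 \left(17 - 56\right) \left(50 + 3\right) = 8 \left(\left(-39\right) 53\right) = 8 \left(-2067\right) = -16536$)
$d{\left(V,F \right)} = - 157 V$ ($d{\left(V,F \right)} = - 158 V + V = - 157 V$)
$49549 - d{\left(\sqrt{m + 44},v{\left(14,12 \right)} \right)} = 49549 - - 157 \sqrt{-16536 + 44} = 49549 - - 157 \sqrt{-16492} = 49549 - - 157 \cdot 2 i \sqrt{4123} = 49549 - - 314 i \sqrt{4123} = 49549 + 314 i \sqrt{4123}$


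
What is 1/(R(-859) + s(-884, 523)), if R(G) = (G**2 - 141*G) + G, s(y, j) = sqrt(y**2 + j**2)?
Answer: 858141/736404920896 - sqrt(1054985)/736404920896 ≈ 1.1639e-6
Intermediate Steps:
s(y, j) = sqrt(j**2 + y**2)
R(G) = G**2 - 140*G
1/(R(-859) + s(-884, 523)) = 1/(-859*(-140 - 859) + sqrt(523**2 + (-884)**2)) = 1/(-859*(-999) + sqrt(273529 + 781456)) = 1/(858141 + sqrt(1054985))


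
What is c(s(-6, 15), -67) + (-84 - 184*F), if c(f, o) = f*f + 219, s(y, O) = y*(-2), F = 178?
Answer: -32473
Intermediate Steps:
s(y, O) = -2*y
c(f, o) = 219 + f**2 (c(f, o) = f**2 + 219 = 219 + f**2)
c(s(-6, 15), -67) + (-84 - 184*F) = (219 + (-2*(-6))**2) + (-84 - 184*178) = (219 + 12**2) + (-84 - 32752) = (219 + 144) - 32836 = 363 - 32836 = -32473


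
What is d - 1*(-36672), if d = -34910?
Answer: 1762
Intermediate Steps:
d - 1*(-36672) = -34910 - 1*(-36672) = -34910 + 36672 = 1762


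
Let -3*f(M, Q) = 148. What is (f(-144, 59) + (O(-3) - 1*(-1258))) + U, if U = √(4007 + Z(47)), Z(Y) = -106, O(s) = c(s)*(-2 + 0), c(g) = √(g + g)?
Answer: 3626/3 + √3901 - 2*I*√6 ≈ 1271.1 - 4.899*I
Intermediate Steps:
c(g) = √2*√g (c(g) = √(2*g) = √2*√g)
f(M, Q) = -148/3 (f(M, Q) = -⅓*148 = -148/3)
O(s) = -2*√2*√s (O(s) = (√2*√s)*(-2 + 0) = (√2*√s)*(-2) = -2*√2*√s)
U = √3901 (U = √(4007 - 106) = √3901 ≈ 62.458)
(f(-144, 59) + (O(-3) - 1*(-1258))) + U = (-148/3 + (-2*√2*√(-3) - 1*(-1258))) + √3901 = (-148/3 + (-2*√2*I*√3 + 1258)) + √3901 = (-148/3 + (-2*I*√6 + 1258)) + √3901 = (-148/3 + (1258 - 2*I*√6)) + √3901 = (3626/3 - 2*I*√6) + √3901 = 3626/3 + √3901 - 2*I*√6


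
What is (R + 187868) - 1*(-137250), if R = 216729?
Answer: 541847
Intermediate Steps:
(R + 187868) - 1*(-137250) = (216729 + 187868) - 1*(-137250) = 404597 + 137250 = 541847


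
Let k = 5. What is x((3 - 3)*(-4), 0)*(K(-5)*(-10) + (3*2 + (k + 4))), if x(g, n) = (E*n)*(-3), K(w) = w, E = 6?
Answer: 0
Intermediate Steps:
x(g, n) = -18*n (x(g, n) = (6*n)*(-3) = -18*n)
x((3 - 3)*(-4), 0)*(K(-5)*(-10) + (3*2 + (k + 4))) = (-18*0)*(-5*(-10) + (3*2 + (5 + 4))) = 0*(50 + (6 + 9)) = 0*(50 + 15) = 0*65 = 0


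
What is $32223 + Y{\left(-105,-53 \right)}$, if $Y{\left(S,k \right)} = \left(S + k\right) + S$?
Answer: $31960$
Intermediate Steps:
$Y{\left(S,k \right)} = k + 2 S$
$32223 + Y{\left(-105,-53 \right)} = 32223 + \left(-53 + 2 \left(-105\right)\right) = 32223 - 263 = 31960$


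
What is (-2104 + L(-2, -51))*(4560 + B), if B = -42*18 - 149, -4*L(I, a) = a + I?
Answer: -30566765/4 ≈ -7.6417e+6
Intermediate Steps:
L(I, a) = -I/4 - a/4 (L(I, a) = -(a + I)/4 = -(I + a)/4 = -I/4 - a/4)
B = -905 (B = -756 - 149 = -905)
(-2104 + L(-2, -51))*(4560 + B) = (-2104 + (-¼*(-2) - ¼*(-51)))*(4560 - 905) = (-2104 + (½ + 51/4))*3655 = (-2104 + 53/4)*3655 = -8363/4*3655 = -30566765/4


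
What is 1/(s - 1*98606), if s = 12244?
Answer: -1/86362 ≈ -1.1579e-5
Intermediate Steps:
1/(s - 1*98606) = 1/(12244 - 1*98606) = 1/(12244 - 98606) = 1/(-86362) = -1/86362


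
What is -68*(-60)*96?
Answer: 391680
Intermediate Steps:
-68*(-60)*96 = 4080*96 = 391680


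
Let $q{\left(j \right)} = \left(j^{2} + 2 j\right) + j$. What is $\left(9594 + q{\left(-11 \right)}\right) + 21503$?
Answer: $31185$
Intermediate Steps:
$q{\left(j \right)} = j^{2} + 3 j$
$\left(9594 + q{\left(-11 \right)}\right) + 21503 = \left(9594 - 11 \left(3 - 11\right)\right) + 21503 = \left(9594 - -88\right) + 21503 = \left(9594 + 88\right) + 21503 = 9682 + 21503 = 31185$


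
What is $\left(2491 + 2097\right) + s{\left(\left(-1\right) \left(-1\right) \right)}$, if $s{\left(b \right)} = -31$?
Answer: $4557$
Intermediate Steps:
$\left(2491 + 2097\right) + s{\left(\left(-1\right) \left(-1\right) \right)} = \left(2491 + 2097\right) - 31 = 4588 - 31 = 4557$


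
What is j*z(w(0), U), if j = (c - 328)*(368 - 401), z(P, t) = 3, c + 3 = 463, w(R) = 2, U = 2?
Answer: -13068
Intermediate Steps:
c = 460 (c = -3 + 463 = 460)
j = -4356 (j = (460 - 328)*(368 - 401) = 132*(-33) = -4356)
j*z(w(0), U) = -4356*3 = -13068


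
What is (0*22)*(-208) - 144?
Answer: -144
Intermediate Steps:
(0*22)*(-208) - 144 = 0*(-208) - 144 = 0 - 144 = -144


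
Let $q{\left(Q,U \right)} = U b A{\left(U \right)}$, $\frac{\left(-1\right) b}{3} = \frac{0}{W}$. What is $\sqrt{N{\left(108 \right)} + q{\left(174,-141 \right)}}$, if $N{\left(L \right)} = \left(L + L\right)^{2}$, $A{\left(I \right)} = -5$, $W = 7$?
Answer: $216$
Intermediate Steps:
$b = 0$ ($b = - 3 \cdot \frac{0}{7} = - 3 \cdot 0 \cdot \frac{1}{7} = \left(-3\right) 0 = 0$)
$q{\left(Q,U \right)} = 0$ ($q{\left(Q,U \right)} = U 0 \left(-5\right) = 0 \left(-5\right) = 0$)
$N{\left(L \right)} = 4 L^{2}$ ($N{\left(L \right)} = \left(2 L\right)^{2} = 4 L^{2}$)
$\sqrt{N{\left(108 \right)} + q{\left(174,-141 \right)}} = \sqrt{4 \cdot 108^{2} + 0} = \sqrt{4 \cdot 11664 + 0} = \sqrt{46656 + 0} = \sqrt{46656} = 216$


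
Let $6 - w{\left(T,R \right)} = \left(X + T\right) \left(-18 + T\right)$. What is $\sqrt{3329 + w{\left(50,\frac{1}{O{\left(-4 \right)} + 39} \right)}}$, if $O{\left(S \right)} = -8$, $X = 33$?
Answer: $\sqrt{679} \approx 26.058$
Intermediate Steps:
$w{\left(T,R \right)} = 6 - \left(-18 + T\right) \left(33 + T\right)$ ($w{\left(T,R \right)} = 6 - \left(33 + T\right) \left(-18 + T\right) = 6 - \left(-18 + T\right) \left(33 + T\right)$)
$\sqrt{3329 + w{\left(50,\frac{1}{O{\left(-4 \right)} + 39} \right)}} = \sqrt{3329 - 2650} = \sqrt{679}$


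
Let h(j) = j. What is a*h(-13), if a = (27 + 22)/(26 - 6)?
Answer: -637/20 ≈ -31.850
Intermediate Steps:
a = 49/20 ≈ 2.4500
a*h(-13) = (49/20)*(-13) = -637/20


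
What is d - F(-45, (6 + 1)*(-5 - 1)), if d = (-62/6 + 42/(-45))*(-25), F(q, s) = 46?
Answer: 707/3 ≈ 235.67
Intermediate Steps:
d = 845/3 (d = (-62*1/6 + 42*(-1/45))*(-25) = (-31/3 - 14/15)*(-25) = -169/15*(-25) = 845/3 ≈ 281.67)
d - F(-45, (6 + 1)*(-5 - 1)) = 845/3 - 1*46 = 845/3 - 46 = 707/3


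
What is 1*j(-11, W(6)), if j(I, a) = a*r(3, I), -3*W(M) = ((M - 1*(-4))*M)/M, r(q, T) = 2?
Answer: -20/3 ≈ -6.6667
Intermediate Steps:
W(M) = -4/3 - M/3 (W(M) = -(M - 1*(-4))*M/(3*M) = -(M + 4)*M/(3*M) = -(4 + M)*M/(3*M) = -M*(4 + M)/(3*M) = -(4 + M)/3 = -4/3 - M/3)
j(I, a) = 2*a (j(I, a) = a*2 = 2*a)
1*j(-11, W(6)) = 1*(2*(-4/3 - 1/3*6)) = 1*(2*(-4/3 - 2)) = 1*(2*(-10/3)) = 1*(-20/3) = -20/3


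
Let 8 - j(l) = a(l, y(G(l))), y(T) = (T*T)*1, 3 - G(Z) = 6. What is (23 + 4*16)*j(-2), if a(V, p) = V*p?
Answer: 2262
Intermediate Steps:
G(Z) = -3 (G(Z) = 3 - 1*6 = 3 - 6 = -3)
y(T) = T**2 (y(T) = T**2*1 = T**2)
j(l) = 8 - 9*l (j(l) = 8 - l*(-3)**2 = 8 - l*9 = 8 - 9*l)
(23 + 4*16)*j(-2) = (23 + 4*16)*(8 - 9*(-2)) = (23 + 64)*(8 + 18) = 87*26 = 2262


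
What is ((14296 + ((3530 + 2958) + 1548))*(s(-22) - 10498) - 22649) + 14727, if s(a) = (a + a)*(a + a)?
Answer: -191214506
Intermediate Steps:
s(a) = 4*a**2 (s(a) = (2*a)*(2*a) = 4*a**2)
((14296 + ((3530 + 2958) + 1548))*(s(-22) - 10498) - 22649) + 14727 = ((14296 + ((3530 + 2958) + 1548))*(4*(-22)**2 - 10498) - 22649) + 14727 = ((14296 + (6488 + 1548))*(4*484 - 10498) - 22649) + 14727 = ((14296 + 8036)*(1936 - 10498) - 22649) + 14727 = (22332*(-8562) - 22649) + 14727 = (-191206584 - 22649) + 14727 = -191229233 + 14727 = -191214506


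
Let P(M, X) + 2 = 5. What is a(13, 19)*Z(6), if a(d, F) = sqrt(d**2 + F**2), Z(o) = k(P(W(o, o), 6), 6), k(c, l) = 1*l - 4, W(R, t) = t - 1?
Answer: 2*sqrt(530) ≈ 46.043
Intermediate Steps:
W(R, t) = -1 + t
P(M, X) = 3 (P(M, X) = -2 + 5 = 3)
k(c, l) = -4 + l (k(c, l) = l - 4 = -4 + l)
Z(o) = 2 (Z(o) = -4 + 6 = 2)
a(d, F) = sqrt(F**2 + d**2)
a(13, 19)*Z(6) = sqrt(19**2 + 13**2)*2 = sqrt(361 + 169)*2 = sqrt(530)*2 = 2*sqrt(530)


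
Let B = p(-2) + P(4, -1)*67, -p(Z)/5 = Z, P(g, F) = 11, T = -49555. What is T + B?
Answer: -48808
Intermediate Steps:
p(Z) = -5*Z
B = 747 (B = -5*(-2) + 11*67 = 10 + 737 = 747)
T + B = -49555 + 747 = -48808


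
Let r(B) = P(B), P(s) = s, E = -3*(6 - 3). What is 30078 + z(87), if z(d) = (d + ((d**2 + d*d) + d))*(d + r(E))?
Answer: 1224414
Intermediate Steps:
E = -9 (E = -3*3 = -9)
r(B) = B
z(d) = (-9 + d)*(2*d + 2*d**2) (z(d) = (d + ((d**2 + d*d) + d))*(d - 9) = (d + ((d**2 + d**2) + d))*(-9 + d) = (d + (2*d**2 + d))*(-9 + d) = (d + (d + 2*d**2))*(-9 + d) = (2*d + 2*d**2)*(-9 + d) = (-9 + d)*(2*d + 2*d**2))
30078 + z(87) = 30078 + 2*87*(-9 + 87**2 - 8*87) = 30078 + 2*87*(-9 + 7569 - 696) = 30078 + 2*87*6864 = 30078 + 1194336 = 1224414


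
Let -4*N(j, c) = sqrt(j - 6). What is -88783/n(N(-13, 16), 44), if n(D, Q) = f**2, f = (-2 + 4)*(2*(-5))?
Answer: -88783/400 ≈ -221.96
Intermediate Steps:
N(j, c) = -sqrt(-6 + j)/4 (N(j, c) = -sqrt(j - 6)/4 = -sqrt(-6 + j)/4)
f = -20 (f = 2*(-10) = -20)
n(D, Q) = 400 (n(D, Q) = (-20)**2 = 400)
-88783/n(N(-13, 16), 44) = -88783/400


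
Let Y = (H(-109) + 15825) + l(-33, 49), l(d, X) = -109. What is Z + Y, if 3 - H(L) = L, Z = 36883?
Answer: 52711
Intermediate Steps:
H(L) = 3 - L
Y = 15828 (Y = ((3 - 1*(-109)) + 15825) - 109 = ((3 + 109) + 15825) - 109 = (112 + 15825) - 109 = 15937 - 109 = 15828)
Z + Y = 36883 + 15828 = 52711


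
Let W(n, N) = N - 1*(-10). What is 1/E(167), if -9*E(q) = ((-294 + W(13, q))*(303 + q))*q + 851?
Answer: 9/9182479 ≈ 9.8013e-7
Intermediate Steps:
W(n, N) = 10 + N (W(n, N) = N + 10 = 10 + N)
E(q) = -851/9 - q*(-284 + q)*(303 + q)/9 (E(q) = -(((-294 + (10 + q))*(303 + q))*q + 851)/9 = -(((-284 + q)*(303 + q))*q + 851)/9 = -(q*(-284 + q)*(303 + q) + 851)/9 = -(851 + q*(-284 + q)*(303 + q))/9 = -851/9 - q*(-284 + q)*(303 + q)/9)
1/E(167) = 1/(-851/9 - 19/9*167² - ⅑*167³ + (28684/3)*167) = 1/(-851/9 - 19/9*27889 - ⅑*4657463 + 4790228/3) = 1/(-851/9 - 529891/9 - 4657463/9 + 4790228/3) = 1/(9182479/9) = 9/9182479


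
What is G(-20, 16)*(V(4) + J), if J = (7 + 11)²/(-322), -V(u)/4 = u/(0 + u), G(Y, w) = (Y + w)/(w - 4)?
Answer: 806/483 ≈ 1.6687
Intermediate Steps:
G(Y, w) = (Y + w)/(-4 + w)
V(u) = -4 (V(u) = -4*u/(0 + u) = -4*u/u = -4*1 = -4)
J = -162/161 (J = 18²*(-1/322) = 324*(-1/322) = -162/161 ≈ -1.0062)
G(-20, 16)*(V(4) + J) = ((-20 + 16)/(-4 + 16))*(-4 - 162/161) = (-4/12)*(-806/161) = ((1/12)*(-4))*(-806/161) = -⅓*(-806/161) = 806/483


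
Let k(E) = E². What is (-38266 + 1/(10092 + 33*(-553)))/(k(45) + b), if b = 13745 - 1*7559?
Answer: -312135763/66977127 ≈ -4.6603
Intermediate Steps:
b = 6186 (b = 13745 - 7559 = 6186)
(-38266 + 1/(10092 + 33*(-553)))/(k(45) + b) = (-38266 + 1/(10092 + 33*(-553)))/(45² + 6186) = (-38266 + 1/(10092 - 18249))/(2025 + 6186) = (-38266 + 1/(-8157))/8211 = (-38266 - 1/8157)*(1/8211) = -312135763/8157*1/8211 = -312135763/66977127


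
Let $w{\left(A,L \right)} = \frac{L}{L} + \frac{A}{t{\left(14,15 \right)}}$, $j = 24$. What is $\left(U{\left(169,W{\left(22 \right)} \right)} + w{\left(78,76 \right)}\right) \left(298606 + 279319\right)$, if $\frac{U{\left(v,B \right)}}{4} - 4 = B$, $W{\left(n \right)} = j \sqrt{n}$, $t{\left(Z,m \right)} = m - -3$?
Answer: $\frac{36987200}{3} + 55480800 \sqrt{22} \approx 2.7256 \cdot 10^{8}$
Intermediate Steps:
$t{\left(Z,m \right)} = 3 + m$ ($t{\left(Z,m \right)} = m + 3 = 3 + m$)
$W{\left(n \right)} = 24 \sqrt{n}$
$U{\left(v,B \right)} = 16 + 4 B$
$w{\left(A,L \right)} = 1 + \frac{A}{18}$ ($w{\left(A,L \right)} = \frac{L}{L} + \frac{A}{3 + 15} = 1 + \frac{A}{18}$)
$\left(U{\left(169,W{\left(22 \right)} \right)} + w{\left(78,76 \right)}\right) \left(298606 + 279319\right) = \left(\left(16 + 4 \cdot 24 \sqrt{22}\right) + \left(1 + \frac{1}{18} \cdot 78\right)\right) \left(298606 + 279319\right) = \left(\left(16 + 96 \sqrt{22}\right) + \left(1 + \frac{13}{3}\right)\right) 577925 = \left(\left(16 + 96 \sqrt{22}\right) + \frac{16}{3}\right) 577925 = \left(\frac{64}{3} + 96 \sqrt{22}\right) 577925 = \frac{36987200}{3} + 55480800 \sqrt{22}$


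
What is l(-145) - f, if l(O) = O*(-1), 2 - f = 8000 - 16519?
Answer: -8376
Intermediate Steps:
f = 8521 (f = 2 - (8000 - 16519) = 2 - 1*(-8519) = 2 + 8519 = 8521)
l(O) = -O
l(-145) - f = -1*(-145) - 1*8521 = 145 - 8521 = -8376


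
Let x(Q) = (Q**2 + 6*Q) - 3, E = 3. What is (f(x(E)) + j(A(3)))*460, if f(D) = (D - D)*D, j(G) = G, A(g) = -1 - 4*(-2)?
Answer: 3220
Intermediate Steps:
A(g) = 7 (A(g) = -1 + 8 = 7)
x(Q) = -3 + Q**2 + 6*Q
f(D) = 0 (f(D) = 0*D = 0)
(f(x(E)) + j(A(3)))*460 = (0 + 7)*460 = 7*460 = 3220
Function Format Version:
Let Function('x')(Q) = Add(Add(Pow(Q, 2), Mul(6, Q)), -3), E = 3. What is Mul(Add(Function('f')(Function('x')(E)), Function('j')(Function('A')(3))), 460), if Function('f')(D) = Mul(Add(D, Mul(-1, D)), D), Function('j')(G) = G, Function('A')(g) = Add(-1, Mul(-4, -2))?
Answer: 3220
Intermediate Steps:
Function('A')(g) = 7 (Function('A')(g) = Add(-1, 8) = 7)
Function('x')(Q) = Add(-3, Pow(Q, 2), Mul(6, Q))
Function('f')(D) = 0 (Function('f')(D) = Mul(0, D) = 0)
Mul(Add(Function('f')(Function('x')(E)), Function('j')(Function('A')(3))), 460) = Mul(Add(0, 7), 460) = Mul(7, 460) = 3220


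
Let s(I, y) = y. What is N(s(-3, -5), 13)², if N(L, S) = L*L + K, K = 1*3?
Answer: 784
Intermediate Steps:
K = 3
N(L, S) = 3 + L² (N(L, S) = L*L + 3 = L² + 3 = 3 + L²)
N(s(-3, -5), 13)² = (3 + (-5)²)² = (3 + 25)² = 28² = 784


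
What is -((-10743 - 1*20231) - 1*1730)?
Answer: 32704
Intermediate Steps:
-((-10743 - 1*20231) - 1*1730) = -((-10743 - 20231) - 1730) = -(-30974 - 1730) = -1*(-32704) = 32704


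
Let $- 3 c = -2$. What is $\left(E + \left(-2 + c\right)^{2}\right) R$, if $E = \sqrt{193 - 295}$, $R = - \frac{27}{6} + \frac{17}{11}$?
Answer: $- \frac{520}{99} - \frac{65 i \sqrt{102}}{22} \approx -5.2525 - 29.839 i$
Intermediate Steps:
$c = \frac{2}{3}$ ($c = \left(- \frac{1}{3}\right) \left(-2\right) = \frac{2}{3} \approx 0.66667$)
$R = - \frac{65}{22}$ ($R = \left(-27\right) \frac{1}{6} + 17 \cdot \frac{1}{11} = - \frac{9}{2} + \frac{17}{11} = - \frac{65}{22} \approx -2.9545$)
$E = i \sqrt{102}$ ($E = \sqrt{-102} = i \sqrt{102} \approx 10.1 i$)
$\left(E + \left(-2 + c\right)^{2}\right) R = \left(i \sqrt{102} + \left(-2 + \frac{2}{3}\right)^{2}\right) \left(- \frac{65}{22}\right) = \left(i \sqrt{102} + \left(- \frac{4}{3}\right)^{2}\right) \left(- \frac{65}{22}\right) = \left(i \sqrt{102} + \frac{16}{9}\right) \left(- \frac{65}{22}\right) = \left(\frac{16}{9} + i \sqrt{102}\right) \left(- \frac{65}{22}\right) = - \frac{520}{99} - \frac{65 i \sqrt{102}}{22}$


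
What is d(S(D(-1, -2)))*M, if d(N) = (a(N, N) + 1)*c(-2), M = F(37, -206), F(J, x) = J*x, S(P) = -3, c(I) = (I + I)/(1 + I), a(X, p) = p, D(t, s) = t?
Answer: 60976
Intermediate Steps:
c(I) = 2*I/(1 + I) (c(I) = (2*I)/(1 + I) = 2*I/(1 + I))
M = -7622 (M = 37*(-206) = -7622)
d(N) = 4 + 4*N (d(N) = (N + 1)*(2*(-2)/(1 - 2)) = (1 + N)*(2*(-2)/(-1)) = (1 + N)*(2*(-2)*(-1)) = (1 + N)*4 = 4 + 4*N)
d(S(D(-1, -2)))*M = (4 + 4*(-3))*(-7622) = (4 - 12)*(-7622) = -8*(-7622) = 60976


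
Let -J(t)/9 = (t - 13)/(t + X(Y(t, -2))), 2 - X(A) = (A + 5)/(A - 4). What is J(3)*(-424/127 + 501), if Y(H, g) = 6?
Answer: -11376540/127 ≈ -89579.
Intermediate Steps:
X(A) = 2 - (5 + A)/(-4 + A) (X(A) = 2 - (A + 5)/(A - 4) = 2 - (5 + A)/(-4 + A))
J(t) = -9*(-13 + t)/(-7/2 + t) (J(t) = -9*(t - 13)/(t + (-13 + 6)/(-4 + 6)) = -9*(-13 + t)/(t - 7/2) = -9*(-13 + t)/(-7/2 + t))
J(3)*(-424/127 + 501) = (18*(13 - 1*3)/(-7 + 2*3))*(-424/127 + 501) = (18*(13 - 3)/(-7 + 6))*(-424*1/127 + 501) = (18*10/(-1))*(-424/127 + 501) = (18*(-1)*10)*(63203/127) = -180*63203/127 = -11376540/127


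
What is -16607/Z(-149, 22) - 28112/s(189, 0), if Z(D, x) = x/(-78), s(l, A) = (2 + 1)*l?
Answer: 52417337/891 ≈ 58830.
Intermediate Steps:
s(l, A) = 3*l
Z(D, x) = -x/78 (Z(D, x) = x*(-1/78) = -x/78)
-16607/Z(-149, 22) - 28112/s(189, 0) = -16607/((-1/78*22)) - 28112/(3*189) = -16607/(-11/39) - 28112/567 = -16607*(-39/11) - 28112*1/567 = 647673/11 - 4016/81 = 52417337/891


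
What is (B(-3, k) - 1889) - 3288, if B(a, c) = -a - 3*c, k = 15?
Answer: -5219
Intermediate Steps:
(B(-3, k) - 1889) - 3288 = ((-1*(-3) - 3*15) - 1889) - 3288 = ((3 - 45) - 1889) - 3288 = (-42 - 1889) - 3288 = -1931 - 3288 = -5219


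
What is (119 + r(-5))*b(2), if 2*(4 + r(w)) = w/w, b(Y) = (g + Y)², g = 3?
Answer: 5775/2 ≈ 2887.5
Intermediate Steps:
b(Y) = (3 + Y)²
r(w) = -7/2 (r(w) = -4 + (w/w)/2 = -4 + (½)*1 = -4 + ½ = -7/2)
(119 + r(-5))*b(2) = (119 - 7/2)*(3 + 2)² = (231/2)*5² = (231/2)*25 = 5775/2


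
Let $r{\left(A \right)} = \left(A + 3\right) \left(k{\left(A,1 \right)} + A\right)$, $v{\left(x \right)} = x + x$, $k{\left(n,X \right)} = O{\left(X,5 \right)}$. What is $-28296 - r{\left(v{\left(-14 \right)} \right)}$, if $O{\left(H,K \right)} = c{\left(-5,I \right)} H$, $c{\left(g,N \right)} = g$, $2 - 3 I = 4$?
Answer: $-29121$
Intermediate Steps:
$I = - \frac{2}{3}$ ($I = \frac{2}{3} - \frac{4}{3} = - \frac{2}{3} \approx -0.66667$)
$O{\left(H,K \right)} = - 5 H$
$k{\left(n,X \right)} = - 5 X$
$v{\left(x \right)} = 2 x$
$r{\left(A \right)} = \left(-5 + A\right) \left(3 + A\right)$ ($r{\left(A \right)} = \left(A + 3\right) \left(\left(-5\right) 1 + A\right) = \left(3 + A\right) \left(-5 + A\right) = \left(-5 + A\right) \left(3 + A\right)$)
$-28296 - r{\left(v{\left(-14 \right)} \right)} = -28296 - \left(-15 + \left(2 \left(-14\right)\right)^{2} - 2 \cdot 2 \left(-14\right)\right) = -28296 - \left(-15 + \left(-28\right)^{2} - -56\right) = -28296 - \left(-15 + 784 + 56\right) = -28296 - 825 = -29121$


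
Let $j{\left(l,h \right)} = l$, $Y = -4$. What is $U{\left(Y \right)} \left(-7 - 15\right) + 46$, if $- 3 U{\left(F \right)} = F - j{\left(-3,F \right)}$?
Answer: $\frac{116}{3} \approx 38.667$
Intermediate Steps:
$U{\left(F \right)} = -1 - \frac{F}{3}$ ($U{\left(F \right)} = - \frac{F - -3}{3} = - \frac{F + 3}{3} = - \frac{3 + F}{3} = -1 - \frac{F}{3}$)
$U{\left(Y \right)} \left(-7 - 15\right) + 46 = \left(-1 - - \frac{4}{3}\right) \left(-7 - 15\right) + 46 = \left(-1 + \frac{4}{3}\right) \left(-22\right) + 46 = \frac{1}{3} \left(-22\right) + 46 = - \frac{22}{3} + 46 = \frac{116}{3}$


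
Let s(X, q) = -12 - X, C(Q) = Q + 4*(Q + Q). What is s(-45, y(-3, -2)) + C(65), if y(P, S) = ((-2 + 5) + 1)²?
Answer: 618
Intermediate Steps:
C(Q) = 9*Q (C(Q) = Q + 4*(2*Q) = Q + 8*Q = 9*Q)
y(P, S) = 16 (y(P, S) = (3 + 1)² = 4² = 16)
s(-45, y(-3, -2)) + C(65) = (-12 - 1*(-45)) + 9*65 = (-12 + 45) + 585 = 33 + 585 = 618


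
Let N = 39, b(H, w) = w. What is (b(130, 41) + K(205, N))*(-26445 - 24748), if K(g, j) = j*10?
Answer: -22064183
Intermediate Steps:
K(g, j) = 10*j
(b(130, 41) + K(205, N))*(-26445 - 24748) = (41 + 10*39)*(-26445 - 24748) = (41 + 390)*(-51193) = 431*(-51193) = -22064183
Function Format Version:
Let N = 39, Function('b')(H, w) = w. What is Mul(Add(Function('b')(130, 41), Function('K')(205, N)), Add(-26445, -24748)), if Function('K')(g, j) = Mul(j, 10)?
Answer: -22064183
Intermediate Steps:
Function('K')(g, j) = Mul(10, j)
Mul(Add(Function('b')(130, 41), Function('K')(205, N)), Add(-26445, -24748)) = Mul(Add(41, Mul(10, 39)), Add(-26445, -24748)) = Mul(Add(41, 390), -51193) = Mul(431, -51193) = -22064183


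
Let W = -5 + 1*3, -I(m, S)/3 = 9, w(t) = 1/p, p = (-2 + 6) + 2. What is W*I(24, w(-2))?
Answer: 54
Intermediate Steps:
p = 6 (p = 4 + 2 = 6)
w(t) = 1/6
I(m, S) = -27 (I(m, S) = -3*9 = -27)
W = -2 (W = -5 + 3 = -2)
W*I(24, w(-2)) = -2*(-27) = 54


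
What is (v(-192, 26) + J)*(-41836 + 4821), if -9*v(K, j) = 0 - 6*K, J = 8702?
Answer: -317366610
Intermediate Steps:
v(K, j) = 2*K/3 (v(K, j) = -(0 - 6*K)/9 = -(-2)*K/3 = 2*K/3)
(v(-192, 26) + J)*(-41836 + 4821) = ((⅔)*(-192) + 8702)*(-41836 + 4821) = (-128 + 8702)*(-37015) = 8574*(-37015) = -317366610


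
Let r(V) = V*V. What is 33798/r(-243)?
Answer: 11266/19683 ≈ 0.57237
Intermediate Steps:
r(V) = V²
33798/r(-243) = 33798/((-243)²) = 33798/59049 = 33798*(1/59049) = 11266/19683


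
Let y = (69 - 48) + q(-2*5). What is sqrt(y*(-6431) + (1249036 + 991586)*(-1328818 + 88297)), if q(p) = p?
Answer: I*sqrt(2779538714803) ≈ 1.6672e+6*I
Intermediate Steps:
y = 11 (y = (69 - 48) - 2*5 = 21 - 10 = 11)
sqrt(y*(-6431) + (1249036 + 991586)*(-1328818 + 88297)) = sqrt(11*(-6431) + (1249036 + 991586)*(-1328818 + 88297)) = sqrt(-70741 + 2240622*(-1240521)) = sqrt(-70741 - 2779538644062) = sqrt(-2779538714803) = I*sqrt(2779538714803)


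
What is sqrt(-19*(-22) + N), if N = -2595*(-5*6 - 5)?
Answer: sqrt(91243) ≈ 302.06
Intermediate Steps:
N = 90825 (N = -2595*(-30 - 5) = -2595*(-35) = 90825)
sqrt(-19*(-22) + N) = sqrt(-19*(-22) + 90825) = sqrt(418 + 90825) = sqrt(91243)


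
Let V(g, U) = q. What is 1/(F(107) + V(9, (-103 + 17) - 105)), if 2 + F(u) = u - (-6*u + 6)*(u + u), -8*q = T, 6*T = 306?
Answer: 8/1089621 ≈ 7.3420e-6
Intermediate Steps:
T = 51 (T = (1/6)*306 = 51)
q = -51/8 (q = -1/8*51 = -51/8 ≈ -6.3750)
V(g, U) = -51/8
F(u) = -2 + u - 2*u*(6 - 6*u) (F(u) = -2 + (u - (-6*u + 6)*(u + u)) = -2 + (u - (6 - 6*u)*2*u) = -2 + (u - 2*u*(6 - 6*u)) = -2 + u - 2*u*(6 - 6*u))
1/(F(107) + V(9, (-103 + 17) - 105)) = 1/((-2 - 11*107 + 12*107**2) - 51/8) = 1/((-2 - 1177 + 12*11449) - 51/8) = 1/((-2 - 1177 + 137388) - 51/8) = 1/(136209 - 51/8) = 1/(1089621/8) = 8/1089621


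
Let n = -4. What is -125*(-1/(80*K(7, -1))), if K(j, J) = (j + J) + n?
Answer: 25/32 ≈ 0.78125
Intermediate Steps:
K(j, J) = -4 + J + j (K(j, J) = (j + J) - 4 = (J + j) - 4 = -4 + J + j)
-125*(-1/(80*K(7, -1))) = -125*(-1/(80*(-4 - 1 + 7))) = -125/((2*5)*(-16)) = -125/(10*(-16)) = -125/(-160) = -125*(-1/160) = 25/32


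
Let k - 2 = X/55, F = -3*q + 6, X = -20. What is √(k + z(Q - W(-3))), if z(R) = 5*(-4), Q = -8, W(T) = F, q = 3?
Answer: I*√2222/11 ≈ 4.2853*I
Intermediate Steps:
F = -3 (F = -3*3 + 6 = -9 + 6 = -3)
W(T) = -3
k = 18/11 (k = 2 - 20/55 = 2 - 20*1/55 = 2 - 4/11 = 18/11 ≈ 1.6364)
z(R) = -20
√(k + z(Q - W(-3))) = √(18/11 - 20) = √(-202/11) = I*√2222/11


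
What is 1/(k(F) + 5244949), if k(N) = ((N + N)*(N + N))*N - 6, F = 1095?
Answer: 1/5256974443 ≈ 1.9022e-10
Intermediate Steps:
k(N) = -6 + 4*N**3 (k(N) = ((2*N)*(2*N))*N - 6 = (4*N**2)*N - 6 = 4*N**3 - 6 = -6 + 4*N**3)
1/(k(F) + 5244949) = 1/((-6 + 4*1095**3) + 5244949) = 1/((-6 + 4*1312932375) + 5244949) = 1/((-6 + 5251729500) + 5244949) = 1/(5251729494 + 5244949) = 1/5256974443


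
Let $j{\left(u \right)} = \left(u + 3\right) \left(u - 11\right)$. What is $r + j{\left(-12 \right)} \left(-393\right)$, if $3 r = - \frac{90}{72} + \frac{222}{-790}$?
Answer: $- \frac{385606159}{4740} \approx -81352.0$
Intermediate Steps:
$r = - \frac{2419}{4740}$ ($r = \frac{- \frac{90}{72} + \frac{222}{-790}}{3} = \frac{\left(-90\right) \frac{1}{72} + 222 \left(- \frac{1}{790}\right)}{3} = \frac{- \frac{5}{4} - \frac{111}{395}}{3} = \frac{1}{3} \left(- \frac{2419}{1580}\right) = - \frac{2419}{4740} \approx -0.51034$)
$j{\left(u \right)} = \left(-11 + u\right) \left(3 + u\right)$ ($j{\left(u \right)} = \left(3 + u\right) \left(-11 + u\right) = \left(-11 + u\right) \left(3 + u\right)$)
$r + j{\left(-12 \right)} \left(-393\right) = - \frac{2419}{4740} + \left(-33 + \left(-12\right)^{2} - -96\right) \left(-393\right) = - \frac{2419}{4740} + \left(-33 + 144 + 96\right) \left(-393\right) = - \frac{2419}{4740} + 207 \left(-393\right) = - \frac{2419}{4740} - 81351 = - \frac{385606159}{4740}$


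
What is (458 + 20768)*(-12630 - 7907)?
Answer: -435918362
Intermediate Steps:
(458 + 20768)*(-12630 - 7907) = 21226*(-20537) = -435918362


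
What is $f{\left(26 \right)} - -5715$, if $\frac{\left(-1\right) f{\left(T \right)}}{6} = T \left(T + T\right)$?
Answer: $-2397$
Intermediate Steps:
$f{\left(T \right)} = - 12 T^{2}$ ($f{\left(T \right)} = - 6 T \left(T + T\right) = - 6 T 2 T = - 6 \cdot 2 T^{2} = - 12 T^{2}$)
$f{\left(26 \right)} - -5715 = - 12 \cdot 26^{2} - -5715 = \left(-12\right) 676 + 5715 = -8112 + 5715 = -2397$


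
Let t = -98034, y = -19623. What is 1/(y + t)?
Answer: -1/117657 ≈ -8.4993e-6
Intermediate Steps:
1/(y + t) = 1/(-19623 - 98034) = 1/(-117657) = -1/117657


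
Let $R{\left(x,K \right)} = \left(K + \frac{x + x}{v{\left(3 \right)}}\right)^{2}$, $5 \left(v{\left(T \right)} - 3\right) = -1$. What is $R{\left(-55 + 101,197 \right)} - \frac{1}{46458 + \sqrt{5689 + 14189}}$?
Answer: $\frac{931274812632854}{17626328069} + \frac{\sqrt{19878}}{2158325886} \approx 52834.0$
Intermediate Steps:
$v{\left(T \right)} = \frac{14}{5}$ ($v{\left(T \right)} = 3 + \frac{1}{5} \left(-1\right) = 3 - \frac{1}{5} = \frac{14}{5}$)
$R{\left(x,K \right)} = \left(K + \frac{5 x}{7}\right)^{2}$ ($R{\left(x,K \right)} = \left(K + \frac{x + x}{\frac{14}{5}}\right)^{2} = \left(K + 2 x \frac{5}{14}\right)^{2} = \left(K + \frac{5 x}{7}\right)^{2}$)
$R{\left(-55 + 101,197 \right)} - \frac{1}{46458 + \sqrt{5689 + 14189}} = \frac{\left(5 \left(-55 + 101\right) + 7 \cdot 197\right)^{2}}{49} - \frac{1}{46458 + \sqrt{5689 + 14189}} = \frac{\left(5 \cdot 46 + 1379\right)^{2}}{49} - \frac{1}{46458 + \sqrt{19878}} = \frac{\left(230 + 1379\right)^{2}}{49} - \frac{1}{46458 + \sqrt{19878}} = \frac{1609^{2}}{49} - \frac{1}{46458 + \sqrt{19878}} = \frac{1}{49} \cdot 2588881 - \frac{1}{46458 + \sqrt{19878}} = \frac{2588881}{49} - \frac{1}{46458 + \sqrt{19878}}$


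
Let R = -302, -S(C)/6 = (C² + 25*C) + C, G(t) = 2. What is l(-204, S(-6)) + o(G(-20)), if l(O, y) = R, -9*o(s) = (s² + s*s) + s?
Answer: -2728/9 ≈ -303.11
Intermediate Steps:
o(s) = -2*s²/9 - s/9 (o(s) = -((s² + s*s) + s)/9 = -((s² + s²) + s)/9 = -(2*s² + s)/9 = -(s + 2*s²)/9 = -2*s²/9 - s/9)
S(C) = -156*C - 6*C² (S(C) = -6*((C² + 25*C) + C) = -6*(C² + 26*C) = -156*C - 6*C²)
l(O, y) = -302
l(-204, S(-6)) + o(G(-20)) = -302 - ⅑*2*(1 + 2*2) = -302 - ⅑*2*(1 + 4) = -302 - ⅑*2*5 = -302 - 10/9 = -2728/9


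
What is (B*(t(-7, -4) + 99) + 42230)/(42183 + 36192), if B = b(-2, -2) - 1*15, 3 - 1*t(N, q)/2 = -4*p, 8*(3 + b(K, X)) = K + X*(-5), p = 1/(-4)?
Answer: 13493/26125 ≈ 0.51648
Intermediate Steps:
p = -¼ ≈ -0.25000
b(K, X) = -3 - 5*X/8 + K/8 (b(K, X) = -3 + (K + X*(-5))/8 = -3 + (K - 5*X)/8 = -3 + (-5*X/8 + K/8) = -3 - 5*X/8 + K/8)
t(N, q) = 4 (t(N, q) = 6 - (-8)*(-1)/4 = 6 - 2*1 = 6 - 2 = 4)
B = -17 (B = (-3 - 5/8*(-2) + (⅛)*(-2)) - 1*15 = (-3 + 5/4 - ¼) - 15 = -2 - 15 = -17)
(B*(t(-7, -4) + 99) + 42230)/(42183 + 36192) = (-17*(4 + 99) + 42230)/(42183 + 36192) = (-17*103 + 42230)/78375 = (-1751 + 42230)*(1/78375) = 40479*(1/78375) = 13493/26125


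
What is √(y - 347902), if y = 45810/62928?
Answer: I*√1063013728278/1748 ≈ 589.83*I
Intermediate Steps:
y = 2545/3496 (y = 45810*(1/62928) = 2545/3496 ≈ 0.72797)
√(y - 347902) = √(2545/3496 - 347902) = √(-1216262847/3496) = I*√1063013728278/1748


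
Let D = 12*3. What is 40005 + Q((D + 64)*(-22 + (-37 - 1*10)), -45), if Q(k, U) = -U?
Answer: 40050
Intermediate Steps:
D = 36
40005 + Q((D + 64)*(-22 + (-37 - 1*10)), -45) = 40005 - 1*(-45) = 40005 + 45 = 40050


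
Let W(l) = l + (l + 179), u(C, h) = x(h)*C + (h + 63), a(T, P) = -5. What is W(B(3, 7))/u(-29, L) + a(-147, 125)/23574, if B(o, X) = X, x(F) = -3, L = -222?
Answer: -758357/282888 ≈ -2.6808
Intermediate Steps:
u(C, h) = 63 + h - 3*C (u(C, h) = -3*C + (h + 63) = -3*C + (63 + h) = 63 + h - 3*C)
W(l) = 179 + 2*l (W(l) = l + (179 + l) = 179 + 2*l)
W(B(3, 7))/u(-29, L) + a(-147, 125)/23574 = (179 + 2*7)/(63 - 222 - 3*(-29)) - 5/23574 = (179 + 14)/(63 - 222 + 87) - 5*1/23574 = 193/(-72) - 5/23574 = 193*(-1/72) - 5/23574 = -193/72 - 5/23574 = -758357/282888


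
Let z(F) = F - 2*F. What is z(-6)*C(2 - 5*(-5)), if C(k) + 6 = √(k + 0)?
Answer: -36 + 18*√3 ≈ -4.8231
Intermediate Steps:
z(F) = -F
C(k) = -6 + √k (C(k) = -6 + √(k + 0) = -6 + √k)
z(-6)*C(2 - 5*(-5)) = (-1*(-6))*(-6 + √(2 - 5*(-5))) = 6*(-6 + √(2 + 25)) = 6*(-6 + √27) = 6*(-6 + 3*√3) = -36 + 18*√3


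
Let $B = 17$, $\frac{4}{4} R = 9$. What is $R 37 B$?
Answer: $5661$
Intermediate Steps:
$R = 9$
$R 37 B = 9 \cdot 37 \cdot 17 = 333 \cdot 17 = 5661$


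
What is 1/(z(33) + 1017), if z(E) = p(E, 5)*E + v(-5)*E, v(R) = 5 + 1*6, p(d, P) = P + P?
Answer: 1/1710 ≈ 0.00058480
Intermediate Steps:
p(d, P) = 2*P
v(R) = 11 (v(R) = 5 + 6 = 11)
z(E) = 21*E (z(E) = (2*5)*E + 11*E = 10*E + 11*E = 21*E)
1/(z(33) + 1017) = 1/(21*33 + 1017) = 1/(693 + 1017) = 1/1710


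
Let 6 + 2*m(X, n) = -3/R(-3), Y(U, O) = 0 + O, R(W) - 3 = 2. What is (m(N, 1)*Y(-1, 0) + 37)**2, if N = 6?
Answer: 1369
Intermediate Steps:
R(W) = 5 (R(W) = 3 + 2 = 5)
Y(U, O) = O
m(X, n) = -33/10 (m(X, n) = -3 + (-3/5)/2 = -3 + (-3*1/5)/2 = -3 + (1/2)*(-3/5) = -3 - 3/10 = -33/10)
(m(N, 1)*Y(-1, 0) + 37)**2 = (-33/10*0 + 37)**2 = (0 + 37)**2 = 37**2 = 1369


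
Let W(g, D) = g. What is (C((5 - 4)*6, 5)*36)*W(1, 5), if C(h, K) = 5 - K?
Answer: 0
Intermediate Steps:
(C((5 - 4)*6, 5)*36)*W(1, 5) = ((5 - 1*5)*36)*1 = ((5 - 5)*36)*1 = (0*36)*1 = 0*1 = 0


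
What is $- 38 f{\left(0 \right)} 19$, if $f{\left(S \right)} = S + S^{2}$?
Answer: $0$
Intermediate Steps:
$- 38 f{\left(0 \right)} 19 = - 38 \cdot 0 \left(1 + 0\right) 19 = - 38 \cdot 0 \cdot 1 \cdot 19 = \left(-38\right) 0 \cdot 19 = 0 \cdot 19 = 0$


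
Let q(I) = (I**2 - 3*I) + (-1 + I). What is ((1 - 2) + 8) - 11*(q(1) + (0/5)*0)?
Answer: 29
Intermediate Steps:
q(I) = -1 + I**2 - 2*I
((1 - 2) + 8) - 11*(q(1) + (0/5)*0) = ((1 - 2) + 8) - 11*((-1 + 1**2 - 2*1) + (0/5)*0) = (-1 + 8) - 11*((-1 + 1 - 2) + (0*(1/5))*0) = 7 - 11*(-2 + 0*0) = 7 - 11*(-2 + 0) = 7 - 11*(-2) = 7 + 22 = 29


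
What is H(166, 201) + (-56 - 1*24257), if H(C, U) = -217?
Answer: -24530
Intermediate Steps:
H(166, 201) + (-56 - 1*24257) = -217 + (-56 - 1*24257) = -217 + (-56 - 24257) = -217 - 24313 = -24530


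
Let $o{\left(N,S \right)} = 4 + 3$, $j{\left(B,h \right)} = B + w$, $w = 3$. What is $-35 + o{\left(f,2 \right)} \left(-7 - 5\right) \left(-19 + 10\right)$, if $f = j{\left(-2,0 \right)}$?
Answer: $721$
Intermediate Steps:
$j{\left(B,h \right)} = 3 + B$ ($j{\left(B,h \right)} = B + 3 = 3 + B$)
$f = 1$ ($f = 3 - 2 = 1$)
$o{\left(N,S \right)} = 7$
$-35 + o{\left(f,2 \right)} \left(-7 - 5\right) \left(-19 + 10\right) = -35 + 7 \left(-7 - 5\right) \left(-19 + 10\right) = -35 + 7 \left(\left(-12\right) \left(-9\right)\right) = -35 + 7 \cdot 108 = -35 + 756 = 721$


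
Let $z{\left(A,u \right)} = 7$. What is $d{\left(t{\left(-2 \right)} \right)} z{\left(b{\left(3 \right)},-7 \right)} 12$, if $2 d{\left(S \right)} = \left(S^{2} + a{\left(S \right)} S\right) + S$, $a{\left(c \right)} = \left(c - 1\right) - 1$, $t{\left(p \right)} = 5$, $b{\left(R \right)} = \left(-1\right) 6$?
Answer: $1890$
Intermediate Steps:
$b{\left(R \right)} = -6$
$a{\left(c \right)} = -2 + c$ ($a{\left(c \right)} = \left(-1 + c\right) - 1 = -2 + c$)
$d{\left(S \right)} = \frac{S}{2} + \frac{S^{2}}{2} + \frac{S \left(-2 + S\right)}{2}$ ($d{\left(S \right)} = \frac{\left(S^{2} + \left(-2 + S\right) S\right) + S}{2} = \frac{\left(S^{2} + S \left(-2 + S\right)\right) + S}{2} = \frac{S + S^{2} + S \left(-2 + S\right)}{2} = \frac{S}{2} + \frac{S^{2}}{2} + \frac{S \left(-2 + S\right)}{2}$)
$d{\left(t{\left(-2 \right)} \right)} z{\left(b{\left(3 \right)},-7 \right)} 12 = 5 \left(- \frac{1}{2} + 5\right) 7 \cdot 12 = 5 \cdot \frac{9}{2} \cdot 7 \cdot 12 = \frac{45}{2} \cdot 7 \cdot 12 = \frac{315}{2} \cdot 12 = 1890$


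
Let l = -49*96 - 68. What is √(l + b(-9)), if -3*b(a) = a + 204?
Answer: I*√4837 ≈ 69.549*I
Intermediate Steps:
b(a) = -68 - a/3 (b(a) = -(a + 204)/3 = -(204 + a)/3 = -68 - a/3)
l = -4772 (l = -4704 - 68 = -4772)
√(l + b(-9)) = √(-4772 + (-68 - ⅓*(-9))) = √(-4772 + (-68 + 3)) = √(-4772 - 65) = √(-4837) = I*√4837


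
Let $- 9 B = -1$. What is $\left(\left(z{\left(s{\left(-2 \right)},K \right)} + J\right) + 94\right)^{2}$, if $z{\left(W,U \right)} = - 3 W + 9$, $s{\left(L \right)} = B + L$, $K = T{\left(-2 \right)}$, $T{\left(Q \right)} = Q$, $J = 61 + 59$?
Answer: $\frac{470596}{9} \approx 52288.0$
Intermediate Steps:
$B = \frac{1}{9}$ ($B = \left(- \frac{1}{9}\right) \left(-1\right) = \frac{1}{9} \approx 0.11111$)
$J = 120$
$K = -2$
$s{\left(L \right)} = \frac{1}{9} + L$
$z{\left(W,U \right)} = 9 - 3 W$
$\left(\left(z{\left(s{\left(-2 \right)},K \right)} + J\right) + 94\right)^{2} = \left(\left(\left(9 - 3 \left(\frac{1}{9} - 2\right)\right) + 120\right) + 94\right)^{2} = \left(\left(\left(9 - - \frac{17}{3}\right) + 120\right) + 94\right)^{2} = \left(\left(\left(9 + \frac{17}{3}\right) + 120\right) + 94\right)^{2} = \left(\left(\frac{44}{3} + 120\right) + 94\right)^{2} = \left(\frac{404}{3} + 94\right)^{2} = \left(\frac{686}{3}\right)^{2} = \frac{470596}{9}$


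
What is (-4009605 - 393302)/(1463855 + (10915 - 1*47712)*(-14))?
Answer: -4402907/1979013 ≈ -2.2248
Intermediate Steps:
(-4009605 - 393302)/(1463855 + (10915 - 1*47712)*(-14)) = -4402907/(1463855 + (10915 - 47712)*(-14)) = -4402907/(1463855 - 36797*(-14)) = -4402907/(1463855 + 515158) = -4402907/1979013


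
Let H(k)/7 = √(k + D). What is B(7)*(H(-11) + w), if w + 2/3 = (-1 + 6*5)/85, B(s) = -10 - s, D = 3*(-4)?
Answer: 83/15 - 119*I*√23 ≈ 5.5333 - 570.7*I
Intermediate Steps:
D = -12
H(k) = 7*√(-12 + k) (H(k) = 7*√(k - 12) = 7*√(-12 + k))
w = -83/255 (w = -⅔ + (-1 + 6*5)/85 = -⅔ + (-1 + 30)*(1/85) = -⅔ + 29*(1/85) = -⅔ + 29/85 = -83/255 ≈ -0.32549)
B(7)*(H(-11) + w) = (-10 - 1*7)*(7*√(-12 - 11) - 83/255) = (-10 - 7)*(7*√(-23) - 83/255) = -17*(7*(I*√23) - 83/255) = -17*(7*I*√23 - 83/255) = -17*(-83/255 + 7*I*√23) = 83/15 - 119*I*√23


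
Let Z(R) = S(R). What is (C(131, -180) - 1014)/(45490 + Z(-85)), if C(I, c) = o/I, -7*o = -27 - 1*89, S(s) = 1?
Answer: -929722/41715247 ≈ -0.022287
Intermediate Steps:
Z(R) = 1
o = 116/7 (o = -(-27 - 1*89)/7 = -(-27 - 89)/7 = -⅐*(-116) = 116/7 ≈ 16.571)
C(I, c) = 116/(7*I)
(C(131, -180) - 1014)/(45490 + Z(-85)) = ((116/7)/131 - 1014)/(45490 + 1) = ((116/7)*(1/131) - 1014)/45491 = (116/917 - 1014)*(1/45491) = -929722/917*1/45491 = -929722/41715247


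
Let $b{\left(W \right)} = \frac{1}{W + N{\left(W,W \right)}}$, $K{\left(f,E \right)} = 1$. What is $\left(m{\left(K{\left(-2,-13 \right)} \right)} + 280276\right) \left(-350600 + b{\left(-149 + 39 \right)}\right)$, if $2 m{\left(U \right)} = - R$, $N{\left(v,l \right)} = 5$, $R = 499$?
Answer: $- \frac{20617231649053}{210} \approx -9.8177 \cdot 10^{10}$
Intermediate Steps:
$m{\left(U \right)} = - \frac{499}{2}$ ($m{\left(U \right)} = \frac{\left(-1\right) 499}{2} = \frac{1}{2} \left(-499\right) = - \frac{499}{2}$)
$b{\left(W \right)} = \frac{1}{5 + W}$ ($b{\left(W \right)} = \frac{1}{W + 5} = \frac{1}{5 + W}$)
$\left(m{\left(K{\left(-2,-13 \right)} \right)} + 280276\right) \left(-350600 + b{\left(-149 + 39 \right)}\right) = \left(- \frac{499}{2} + 280276\right) \left(-350600 + \frac{1}{5 + \left(-149 + 39\right)}\right) = \frac{560053 \left(-350600 + \frac{1}{5 - 110}\right)}{2} = \frac{560053 \left(-350600 + \frac{1}{-105}\right)}{2} = \frac{560053 \left(-350600 - \frac{1}{105}\right)}{2} = \frac{560053}{2} \left(- \frac{36813001}{105}\right) = - \frac{20617231649053}{210}$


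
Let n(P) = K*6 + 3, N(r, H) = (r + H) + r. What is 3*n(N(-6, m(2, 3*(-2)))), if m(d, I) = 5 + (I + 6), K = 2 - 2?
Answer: 9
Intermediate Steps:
K = 0
m(d, I) = 11 + I (m(d, I) = 5 + (6 + I) = 11 + I)
N(r, H) = H + 2*r (N(r, H) = (H + r) + r = H + 2*r)
n(P) = 3 (n(P) = 0*6 + 3 = 0 + 3 = 3)
3*n(N(-6, m(2, 3*(-2)))) = 3*3 = 9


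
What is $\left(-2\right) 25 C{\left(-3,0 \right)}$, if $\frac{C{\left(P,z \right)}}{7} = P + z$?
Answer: $1050$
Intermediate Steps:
$C{\left(P,z \right)} = 7 P + 7 z$ ($C{\left(P,z \right)} = 7 \left(P + z\right) = 7 P + 7 z$)
$\left(-2\right) 25 C{\left(-3,0 \right)} = \left(-2\right) 25 \left(7 \left(-3\right) + 7 \cdot 0\right) = - 50 \left(-21 + 0\right) = \left(-50\right) \left(-21\right) = 1050$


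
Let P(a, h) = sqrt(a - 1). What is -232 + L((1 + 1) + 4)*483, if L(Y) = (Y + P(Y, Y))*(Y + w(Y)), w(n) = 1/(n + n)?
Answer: 34795/2 + 11753*sqrt(5)/4 ≈ 23968.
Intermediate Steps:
w(n) = 1/(2*n)
P(a, h) = sqrt(-1 + a)
L(Y) = (Y + sqrt(-1 + Y))*(Y + 1/(2*Y))
-232 + L((1 + 1) + 4)*483 = -232 + (1/2 + ((1 + 1) + 4)**2 + ((1 + 1) + 4)*sqrt(-1 + ((1 + 1) + 4)) + sqrt(-1 + ((1 + 1) + 4))/(2*((1 + 1) + 4)))*483 = -232 + (1/2 + (2 + 4)**2 + (2 + 4)*sqrt(-1 + (2 + 4)) + sqrt(-1 + (2 + 4))/(2*(2 + 4)))*483 = -232 + (1/2 + 6**2 + 6*sqrt(-1 + 6) + (1/2)*sqrt(-1 + 6)/6)*483 = -232 + (1/2 + 36 + 6*sqrt(5) + (1/2)*(1/6)*sqrt(5))*483 = -232 + (1/2 + 36 + 6*sqrt(5) + sqrt(5)/12)*483 = -232 + (73/2 + 73*sqrt(5)/12)*483 = -232 + (35259/2 + 11753*sqrt(5)/4) = 34795/2 + 11753*sqrt(5)/4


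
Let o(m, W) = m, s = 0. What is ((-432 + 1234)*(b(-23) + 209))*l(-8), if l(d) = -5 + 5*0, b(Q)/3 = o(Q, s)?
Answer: -561400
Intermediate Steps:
b(Q) = 3*Q
l(d) = -5 (l(d) = -5 + 0 = -5)
((-432 + 1234)*(b(-23) + 209))*l(-8) = ((-432 + 1234)*(3*(-23) + 209))*(-5) = (802*(-69 + 209))*(-5) = (802*140)*(-5) = 112280*(-5) = -561400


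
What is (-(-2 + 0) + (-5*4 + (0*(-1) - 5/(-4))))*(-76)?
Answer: 1273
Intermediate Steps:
(-(-2 + 0) + (-5*4 + (0*(-1) - 5/(-4))))*(-76) = (-1*(-2) + (-20 + (0 - 5*(-¼))))*(-76) = (2 + (-20 + (0 + 5/4)))*(-76) = (2 + (-20 + 5/4))*(-76) = (2 - 75/4)*(-76) = -67/4*(-76) = 1273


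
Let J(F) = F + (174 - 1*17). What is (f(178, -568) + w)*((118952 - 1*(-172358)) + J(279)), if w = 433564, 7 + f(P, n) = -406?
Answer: 126370071646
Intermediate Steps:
f(P, n) = -413 (f(P, n) = -7 - 406 = -413)
J(F) = 157 + F (J(F) = F + (174 - 17) = F + 157 = 157 + F)
(f(178, -568) + w)*((118952 - 1*(-172358)) + J(279)) = (-413 + 433564)*((118952 - 1*(-172358)) + (157 + 279)) = 433151*((118952 + 172358) + 436) = 433151*(291310 + 436) = 433151*291746 = 126370071646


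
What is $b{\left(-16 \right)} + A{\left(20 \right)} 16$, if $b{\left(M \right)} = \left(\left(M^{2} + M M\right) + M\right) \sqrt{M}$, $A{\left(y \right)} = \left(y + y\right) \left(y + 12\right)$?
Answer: $20480 + 1984 i \approx 20480.0 + 1984.0 i$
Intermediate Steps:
$A{\left(y \right)} = 2 y \left(12 + y\right)$
$b{\left(M \right)} = \sqrt{M} \left(M + 2 M^{2}\right)$ ($b{\left(M \right)} = \left(\left(M^{2} + M^{2}\right) + M\right) \sqrt{M} = \left(2 M^{2} + M\right) \sqrt{M} = \left(M + 2 M^{2}\right) \sqrt{M} = \sqrt{M} \left(M + 2 M^{2}\right)$)
$b{\left(-16 \right)} + A{\left(20 \right)} 16 = \left(-16\right)^{\frac{3}{2}} \left(1 + 2 \left(-16\right)\right) + 2 \cdot 20 \left(12 + 20\right) 16 = - 64 i \left(1 - 32\right) + 2 \cdot 20 \cdot 32 \cdot 16 = - 64 i \left(-31\right) + 1280 \cdot 16 = 1984 i + 20480 = 20480 + 1984 i$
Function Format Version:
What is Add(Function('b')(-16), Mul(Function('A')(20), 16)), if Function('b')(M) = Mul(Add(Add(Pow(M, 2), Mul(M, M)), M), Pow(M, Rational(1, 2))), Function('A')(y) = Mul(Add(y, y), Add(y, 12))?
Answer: Add(20480, Mul(1984, I)) ≈ Add(20480., Mul(1984.0, I))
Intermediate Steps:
Function('A')(y) = Mul(2, y, Add(12, y)) (Function('A')(y) = Mul(Mul(2, y), Add(12, y)) = Mul(2, y, Add(12, y)))
Function('b')(M) = Mul(Pow(M, Rational(1, 2)), Add(M, Mul(2, Pow(M, 2)))) (Function('b')(M) = Mul(Add(Add(Pow(M, 2), Pow(M, 2)), M), Pow(M, Rational(1, 2))) = Mul(Add(Mul(2, Pow(M, 2)), M), Pow(M, Rational(1, 2))) = Mul(Add(M, Mul(2, Pow(M, 2))), Pow(M, Rational(1, 2))) = Mul(Pow(M, Rational(1, 2)), Add(M, Mul(2, Pow(M, 2)))))
Add(Function('b')(-16), Mul(Function('A')(20), 16)) = Add(Mul(Pow(-16, Rational(3, 2)), Add(1, Mul(2, -16))), Mul(Mul(2, 20, Add(12, 20)), 16)) = Add(Mul(Mul(-64, I), Add(1, -32)), Mul(Mul(2, 20, 32), 16)) = Add(Mul(Mul(-64, I), -31), Mul(1280, 16)) = Add(Mul(1984, I), 20480) = Add(20480, Mul(1984, I))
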